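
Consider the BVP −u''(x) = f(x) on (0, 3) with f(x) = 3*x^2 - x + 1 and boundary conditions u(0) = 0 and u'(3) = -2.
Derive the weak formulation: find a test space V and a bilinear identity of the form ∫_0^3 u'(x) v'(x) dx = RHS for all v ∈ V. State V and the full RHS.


V = {v ∈ H^1(0, 3) : v(0) = 0} (test functions vanish at x = 0 where u is specified); weak form: ∫_0^3 u'v' dx = ∫_0^3 (3*x^2 - x + 1) v dx − 2·v(3) for all v ∈ V.

Multiply both sides by a test function v and integrate from 0 to 3:
  ∫_0^3 −u''(x) v(x) dx = ∫_0^3 f(x) v(x) dx.
Integrate the LHS by parts once:
  ∫_0^3 −u'' v dx = −[u'(x) v(x)]_0^3 + ∫_0^3 u'(x) v'(x) dx.
Thus ∫_0^3 u'(x) v'(x) dx = ∫_0^3 f(x) v(x) dx + [u'(x) v(x)]_0^3.
Choose V so that boundary terms are either known or forced to vanish.
Mixed BC: u(0) = 0 (Dirichlet) and u'(3) = -2 (Neumann). Define V = {v ∈ H^1(0, 3) : v(0) = 0}. Then [u' v]_0^3 = u'(3)·v(3) − u'(0)·0 = − 2·v(3).
Weak formulation: find u (satisfying any essential BC) such that ∫_0^3 u'(x) v'(x) dx = ∫_0^3 f v dx − 2·v(3) for all v ∈ V (Dirichlet at 0 absorbed into V; Neumann datum at x = 3 contributes the boundary term).
Substituting f(x) = 3*x^2 - x + 1, the right-hand side is ∫_0^3 (3*x^2 - x + 1) v dx − 2·v(3).


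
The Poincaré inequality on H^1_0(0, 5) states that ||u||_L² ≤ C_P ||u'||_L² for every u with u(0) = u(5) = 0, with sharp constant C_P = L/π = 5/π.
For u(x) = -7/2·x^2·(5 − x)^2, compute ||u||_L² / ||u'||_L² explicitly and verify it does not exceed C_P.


||u||_L² / ||u'||_L² = 5*sqrt(3)/6 < C_P = 5/π.

u(x) = -7/2·x^2·(5 − x)^2, so u'(x) = 7*x*(x*(5 - x) - (x - 5)^2).
u(x) = -7/2·x^2·(5 − x)^2 vanishes at x = 0 and x = 5, so u ∈ H^1_0(0, 5). Differentiate via the product rule and integrate the resulting polynomials term by term.
  ∫_0^5 u² dx = ∫_0^5 (49*x^8/4 - 245*x^7 + 3675*x^6/2 - 6125*x^5 + 30625*x^4/4) dx. Term by term:
    ∫_0^5 49*x^8/4 dx = 95703125/36;  ∫_0^5 -245*x^7 dx = -95703125/8;  ∫_0^5 3675*x^6/2 dx = 41015625/2;
    ∫_0^5 -6125*x^5 dx = -95703125/6;  ∫_0^5 30625*x^4/4 dx = 19140625/4.
  Sum: 95703125/36 − 95703125/8 + 41015625/2 − 95703125/6 + 19140625/4 = 2734375/72.
  ∫_0^5 (u')² dx = ∫_0^5 (196*x^6 - 2940*x^5 + 15925*x^4 - 36750*x^3 + 30625*x^2) dx. Term by term:
    ∫_0^5 196*x^6 dx = 2187500;  ∫_0^5 -2940*x^5 dx = -7656250;  ∫_0^5 15925*x^4 dx = 9953125;
    ∫_0^5 -36750*x^3 dx = -11484375/2;  ∫_0^5 30625*x^2 dx = 3828125/3.
  Sum: 2187500 − 7656250 + 9953125 − 11484375/2 + 3828125/3 = 109375/6.
∫_0^5 u² dx = 2734375/72, so ||u||_L² = 625*sqrt(14)/12.
∫_0^5 (u')² dx = 109375/6, so ||u'||_L² = 125*sqrt(42)/6.
Ratio ||u||_L² / ||u'||_L² = 5*sqrt(3)/6.
Sharp Poincaré constant on H^1_0(0, 5) is C_P = L/π = 5/π, achieved by sin(π/5·x).
A polynomial bump cannot attain the sharp Poincaré constant (only the first sine eigenfunction does), so the ratio is strictly less than C_P, consistent with ||u||_L² ≤ C_P ||u'||_L².


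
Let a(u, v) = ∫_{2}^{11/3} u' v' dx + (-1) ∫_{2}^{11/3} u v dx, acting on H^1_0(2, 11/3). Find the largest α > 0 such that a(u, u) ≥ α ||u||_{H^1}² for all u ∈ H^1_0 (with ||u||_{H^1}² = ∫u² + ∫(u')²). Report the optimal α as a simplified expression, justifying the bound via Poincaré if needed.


α = (-25 + 9*π^2)/(25 + 9*π^2)

Coercivity of a(·,·) on H^1_0(2, 11/3) means a(u, u) ≥ α ||u||_{H^1}² for every u ∈ H^1_0.
The interval has length L = 5/3, and Poincaré/coercivity depend only on L. Here a(u, u) = ∫(u')² + (-1)·∫u².
Here c = -1 < 0 with |c| < (π/L)² = 9*π^2/25, so coercivity still holds. The condition a(u,u) ≥ α||u||_{H^1}² reads (1−α)∫(u')² ≥ (α−c)∫u². Any admissible α is ≤ 1 (rapidly oscillating u have ∫u²/∫(u')² → 0), and α = 1 would force 0 ≥ (1−c)∫u², impossible since c < 1; so 1−α > 0. By the sharp Poincaré inequality on H^1_0 of an interval of length L, ∫(u')² ≥ (π/L)²∫u² with equality for the first sine mode sin(π(x−x₀)/L) (x₀ the left endpoint), so the inequality holds for all u iff (1−α)(π/L)² ≥ α − c, i.e. α ≤ ((π/L)² + c)/((π/L)² + 1) = (1 + c(L/π)²)/(1 + (L/π)²). (Direct route, valid since c ≤ 0: Poincaré gives c∫u² ≥ c(L/π)²∫(u')², so a(u,u) ≥ (1 + c(L/π)²)∫(u')², while ||u||_{H^1}² ≤ (1 + (L/π)²)∫(u')²; dividing yields the same α.) With (π/L)² = 9*π^2/25 and c = -1, the largest admissible constant is α = ((π/L)² + c)/((π/L)² + 1).
Simplifying, α = (-25 + 9*π^2)/(25 + 9*π^2).


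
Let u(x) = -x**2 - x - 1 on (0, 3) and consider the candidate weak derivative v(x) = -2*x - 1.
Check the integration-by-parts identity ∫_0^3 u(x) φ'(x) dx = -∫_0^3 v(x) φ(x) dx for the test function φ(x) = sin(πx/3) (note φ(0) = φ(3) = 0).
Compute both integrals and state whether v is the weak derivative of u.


LHS = 24/π, RHS = 24/π. Yes, v = u' weakly.

u(x) = -x**2 - x - 1, classical derivative u'(x) = -2*x - 1.
φ(x) = sin(πx/3), so φ'(x) = π*cos(π*x/3)/3.
Note φ(0) = φ(3) = 0, so the boundary term u·φ vanishes.
LHS = ∫_0^3 u(x) φ'(x) dx = ∫_0^3 (-π*x^2*cos(π*x/3)/3 - π*x*cos(π*x/3)/3 - π*cos(π*x/3)/3) dx. Term by term:
  ∫_0^3 -π*cos(π*x/3)/3 dx = 0;  ∫_0^3 -π*x*cos(π*x/3)/3 dx = 6/π;  ∫_0^3 -π*x^2*cos(π*x/3)/3 dx = 18/π.
Sum: 0 + 6/π + 18/π = 24/π.
So LHS = 24/π.
∫_0^3 v(x) φ(x) dx = ∫_0^3 (-2*x*sin(π*x/3) - sin(π*x/3)) dx. Term by term:
  ∫_0^3 -sin(π*x/3) dx = -6/π;  ∫_0^3 -2*x*sin(π*x/3) dx = -18/π.
Sum: -6/π − 18/π = -24/π.
So RHS = -∫_0^3 v(x) φ(x) dx = 24/π.
LHS = RHS, so the identity holds for this test φ.
Moreover u is smooth here and v(x) = u'(x) = -2*x - 1 pointwise, so the identity holds for every test function. Hence v is the weak derivative of u.


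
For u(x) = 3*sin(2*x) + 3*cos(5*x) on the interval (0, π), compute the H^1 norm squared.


||u||_{H^1(0,π)}^2 = -624/7 + 279*π/2

u'(x) = -15*sin(5*x) + 6*cos(2*x).
Expand u² and (u')² and integrate term by term on (0, π), using: for integers n ≥ 1, ∫_0^π sin²(nx) dx = ∫_0^π cos²(nx) dx = π/2; for n ≠ n', ∫_0^π sin(nx)sin(n'x) dx = ∫_0^π cos(nx)cos(n'x) dx = 0; and by product-to-sum, ∫_0^π sin(nx)cos(n'x) dx = ½∫_0^π [sin((n+n')x) + sin((n−n')x)] dx, which is 0 when n+n' is even and 2n/(n²−n'²) when n+n' is odd (it need not vanish on (0, π)).
  u² squared terms: (3)²·∫cos(5x)² dx = 9·π/2 = 9*π/2;  (3)²·∫sin(2x)² dx = 9·π/2 = 9*π/2.
  u² cross terms: 2·(3)·(3)·∫cos(5x)·sin(2x) dx = 18·(-4/21) = -24/7.
  So ∫_0^π u² dx = 9*π/2 + 9*π/2 − 24/7 = -24/7 + 9*π.
  (u')² squared terms: (-15)²·∫sin(5x)² dx = 225·π/2 = 225*π/2;  (6)²·∫cos(2x)² dx = 36·π/2 = 18*π.
  (u')² cross terms: 2·(-15)·(6)·∫sin(5x)·cos(2x) dx = -180·(10/21) = -600/7.
  So ∫_0^π (u')² dx = 225*π/2 + 18*π − 600/7 = -600/7 + 261*π/2.
||u||_{H^1}^2 = (-24/7 + 9*π) + (-600/7 + 261*π/2) = -624/7 + 279*π/2.


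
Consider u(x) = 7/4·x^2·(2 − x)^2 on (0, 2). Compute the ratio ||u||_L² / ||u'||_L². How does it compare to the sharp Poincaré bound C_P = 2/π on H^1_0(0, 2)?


||u||_L² / ||u'||_L² = sqrt(3)/3 < C_P = 2/π.

u(x) = 7/4·x^2·(2 − x)^2, so u'(x) = 7*x*(x - 2)*(x - 1).
u(x) = 7/4·x^2·(2 − x)^2 vanishes at x = 0 and x = 2, so u ∈ H^1_0(0, 2). Differentiate via the product rule and integrate the resulting polynomials term by term.
  ∫_0^2 u² dx = ∫_0^2 (49*x^8/16 - 49*x^7/2 + 147*x^6/2 - 98*x^5 + 49*x^4) dx. Term by term:
    ∫_0^2 49*x^8/16 dx = 1568/9;  ∫_0^2 -49*x^7/2 dx = -784;  ∫_0^2 147*x^6/2 dx = 1344;
    ∫_0^2 -98*x^5 dx = -3136/3;  ∫_0^2 49*x^4 dx = 1568/5.
  Sum: 1568/9 − 784 + 1344 − 3136/3 + 1568/5 = 112/45.
  ∫_0^2 (u')² dx = ∫_0^2 (49*x^6 - 294*x^5 + 637*x^4 - 588*x^3 + 196*x^2) dx. Term by term:
    ∫_0^2 49*x^6 dx = 896;  ∫_0^2 -294*x^5 dx = -3136;  ∫_0^2 637*x^4 dx = 20384/5;
    ∫_0^2 -588*x^3 dx = -2352;  ∫_0^2 196*x^2 dx = 1568/3.
  Sum: 896 − 3136 + 20384/5 − 2352 + 1568/3 = 112/15.
∫_0^2 u² dx = 112/45, so ||u||_L² = 4*sqrt(35)/15.
∫_0^2 (u')² dx = 112/15, so ||u'||_L² = 4*sqrt(105)/15.
Ratio ||u||_L² / ||u'||_L² = sqrt(3)/3.
Sharp Poincaré constant on H^1_0(0, 2) is C_P = L/π = 2/π, achieved by sin(π/2·x).
A polynomial bump cannot attain the sharp Poincaré constant (only the first sine eigenfunction does), so the ratio is strictly less than C_P, consistent with ||u||_L² ≤ C_P ||u'||_L².


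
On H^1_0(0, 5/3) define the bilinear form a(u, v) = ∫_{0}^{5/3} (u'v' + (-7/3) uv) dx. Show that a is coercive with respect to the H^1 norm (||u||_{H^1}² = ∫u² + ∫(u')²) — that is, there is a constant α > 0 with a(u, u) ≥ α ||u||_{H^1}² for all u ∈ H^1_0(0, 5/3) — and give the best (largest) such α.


α = (-175 + 27*π^2)/(3*(25 + 9*π^2))

Coercivity of a(·,·) on H^1_0(0, 5/3) means a(u, u) ≥ α ||u||_{H^1}² for every u ∈ H^1_0.
The interval has length L = 5/3, and Poincaré/coercivity depend only on L. Here a(u, u) = ∫(u')² + (-7/3)·∫u².
Here c = -7/3 < 0 with |c| < (π/L)² = 9*π^2/25, so coercivity still holds. The condition a(u,u) ≥ α||u||_{H^1}² reads (1−α)∫(u')² ≥ (α−c)∫u². Any admissible α is ≤ 1 (rapidly oscillating u have ∫u²/∫(u')² → 0), and α = 1 would force 0 ≥ (1−c)∫u², impossible since c < 1; so 1−α > 0. By the sharp Poincaré inequality on H^1_0 of an interval of length L, ∫(u')² ≥ (π/L)²∫u² with equality for the first sine mode sin(π(x−x₀)/L) (x₀ the left endpoint), so the inequality holds for all u iff (1−α)(π/L)² ≥ α − c, i.e. α ≤ ((π/L)² + c)/((π/L)² + 1) = (1 + c(L/π)²)/(1 + (L/π)²). (Direct route, valid since c ≤ 0: Poincaré gives c∫u² ≥ c(L/π)²∫(u')², so a(u,u) ≥ (1 + c(L/π)²)∫(u')², while ||u||_{H^1}² ≤ (1 + (L/π)²)∫(u')²; dividing yields the same α.) With (π/L)² = 9*π^2/25 and c = -7/3, the largest admissible constant is α = ((π/L)² + c)/((π/L)² + 1).
Simplifying, α = (-175 + 27*π^2)/(3*(25 + 9*π^2)).


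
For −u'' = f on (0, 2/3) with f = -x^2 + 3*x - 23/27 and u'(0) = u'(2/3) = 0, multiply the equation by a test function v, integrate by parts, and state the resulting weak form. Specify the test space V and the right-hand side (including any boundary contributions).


V = H^1(0, 2/3) (no boundary constraint on v; u is determined up to an additive constant); weak form: ∫_0^2/3 u'v' dx = ∫_0^2/3 (-x^2 + 3*x - 23/27) v dx for all v ∈ V.

Multiply both sides by a test function v and integrate from 0 to 2/3:
  ∫_0^2/3 −u''(x) v(x) dx = ∫_0^2/3 f(x) v(x) dx.
Integrate the LHS by parts once:
  ∫_0^2/3 −u'' v dx = −[u'(x) v(x)]_0^2/3 + ∫_0^2/3 u'(x) v'(x) dx.
Thus ∫_0^2/3 u'(x) v'(x) dx = ∫_0^2/3 f(x) v(x) dx + [u'(x) v(x)]_0^2/3.
Choose V so that boundary terms are either known or forced to vanish.
u has homogeneous Neumann: u'(0) = u'(2/3) = 0. So [u' v]_0^2/3 = 0·v(2/3) − 0·v(0) = 0 for any v; take V = H^1(0, 2/3).
Weak formulation: find u (satisfying any essential BC) such that ∫_0^2/3 u'(x) v'(x) dx = ∫_0^2/3 f v dx for all v ∈ V (homogeneous Neumann, so boundary terms vanish).
Substituting f(x) = -x^2 + 3*x - 23/27, the right-hand side is ∫_0^2/3 (-x^2 + 3*x - 23/27) v dx.
Compatibility check (pure Neumann): taking v ≡ 1 ∈ V gives 0 = ∫_0^2/3 f dx + (0) − (0), i.e. ∫_0^2/3 f dx must equal u'(0) − u'(2/3) = 0. Indeed ∫_0^2/3 (-x^2 + 3*x - 23/27) dx = 0, so the data are compatible. The solution is then unique only up to an additive constant (fix it e.g. by requiring ∫_0^2/3 u dx = 0).


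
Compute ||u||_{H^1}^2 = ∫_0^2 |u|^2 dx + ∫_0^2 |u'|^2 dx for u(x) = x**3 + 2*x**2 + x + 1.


||u||_{H^1}^2 = 7832/21

The H^1 norm (squared) on an interval (0, L) is
  ||u||_{H^1}^2 = ∫_0^L u(x)^2 dx + ∫_0^L u'(x)^2 dx.
Compute u'(x) = 3*x**2 + 4*x + 1.
Then u(x)^2 = x**6 + 4*x**5 + 6*x**4 + 6*x**3 + 5*x**2 + 2*x + 1 and u'(x)^2 = 9*x**4 + 24*x**3 + 22*x**2 + 8*x + 1.
Integrate each monomial from 0 to 2 using ∫_0^2 c·x^n dx = c·2^(n+1)/(n+1):
  ∫_0^2 u(x)^2 dx = ∫_0^2 (x^6 + 4*x^5 + 6*x^4 + 6*x^3 + 5*x^2 + 2*x + 1) dx. Term by term:
    ∫_0^2 x^6 dx = 128/7;  ∫_0^2 4*x^5 dx = 128/3;  ∫_0^2 6*x^4 dx = 192/5;
    ∫_0^2 6*x^3 dx = 24;  ∫_0^2 5*x^2 dx = 40/3;  ∫_0^2 2*x dx = 4;
    ∫_0^2 1 dx = 2.
  Sum: 128/7 + 128/3 + 192/5 + 24 + 40/3 + 4 + 2 = 4994/35.
  ∫_0^2 u'(x)^2 dx = ∫_0^2 (9*x^4 + 24*x^3 + 22*x^2 + 8*x + 1) dx. Term by term:
    ∫_0^2 9*x^4 dx = 288/5;  ∫_0^2 24*x^3 dx = 96;  ∫_0^2 22*x^2 dx = 176/3;
    ∫_0^2 8*x dx = 16;  ∫_0^2 1 dx = 2.
  Sum: 288/5 + 96 + 176/3 + 16 + 2 = 3454/15.
Adding: ||u||_{H^1}^2 = 4994/35 + 3454/15 = 7832/21.


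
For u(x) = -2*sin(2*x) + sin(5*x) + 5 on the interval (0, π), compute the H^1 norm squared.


||u||_{H^1(0,π)}^2 = 4 + 48*π

u'(x) = -4*cos(2*x) + 5*cos(5*x).
Expand u² and (u')² and integrate term by term on (0, π), using: for integers n ≥ 1, ∫_0^π sin²(nx) dx = ∫_0^π cos²(nx) dx = π/2; for n ≠ n', ∫_0^π sin(nx)sin(n'x) dx = ∫_0^π cos(nx)cos(n'x) dx = 0; and by product-to-sum, ∫_0^π sin(nx)cos(n'x) dx = ½∫_0^π [sin((n+n')x) + sin((n−n')x)] dx, which is 0 when n+n' is even and 2n/(n²−n'²) when n+n' is odd (it need not vanish on (0, π)). For the constant mode: ∫_0^π 1 dx = π, ∫_0^π cos(nx) dx = 0, ∫_0^π sin(nx) dx = (1−(−1)^n)/n.
  u² squared terms: (5)²·∫1 dx = 25·π = 25*π;  (-2)²·∫sin(2x)² dx = 4·π/2 = 2*π;  (1)²·∫sin(5x)² dx = 1·π/2 = π/2.
  u² cross terms: 2·(5)·(-2)·∫1·sin(2x) dx = -20·(0) = 0;  2·(5)·(1)·∫1·sin(5x) dx = 10·(2/5) = 4;  2·(-2)·(1)·∫sin(2x)·sin(5x) dx = -4·(0) = 0.
  So ∫_0^π u² dx = 25*π + 2*π + π/2 + 0 + 4 + 0 = 4 + 55*π/2.
  (u')² squared terms: (-4)²·∫cos(2x)² dx = 16·π/2 = 8*π;  (5)²·∫cos(5x)² dx = 25·π/2 = 25*π/2.
  (u')² cross terms: 2·(-4)·(5)·∫cos(2x)·cos(5x) dx = -40·(0) = 0.
  So ∫_0^π (u')² dx = 8*π + 25*π/2 + 0 = 41*π/2.
||u||_{H^1}^2 = (4 + 55*π/2) + (41*π/2) = 4 + 48*π.


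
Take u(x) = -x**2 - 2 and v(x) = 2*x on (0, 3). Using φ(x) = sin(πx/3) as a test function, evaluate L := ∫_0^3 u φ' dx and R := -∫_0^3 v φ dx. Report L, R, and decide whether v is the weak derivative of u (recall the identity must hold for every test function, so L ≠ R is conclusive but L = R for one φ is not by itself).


LHS = 18/π, RHS = -18/π. No, v is not the weak derivative of u.

u(x) = -x**2 - 2, classical derivative u'(x) = -2*x.
φ(x) = sin(πx/3), so φ'(x) = π*cos(π*x/3)/3.
Note φ(0) = φ(3) = 0, so the boundary term u·φ vanishes.
LHS = ∫_0^3 u(x) φ'(x) dx = ∫_0^3 (-π*x^2*cos(π*x/3)/3 - 2*π*cos(π*x/3)/3) dx. Term by term:
  ∫_0^3 -2*π*cos(π*x/3)/3 dx = 0;  ∫_0^3 -π*x^2*cos(π*x/3)/3 dx = 18/π.
Sum: 0 + 18/π = 18/π.
So LHS = 18/π.
∫_0^3 v(x) φ(x) dx = ∫_0^3 (2*x*sin(π*x/3)) dx. Term by term:
  ∫_0^3 2*x*sin(π*x/3) dx = 18/π.
So RHS = -∫_0^3 v(x) φ(x) dx = -18/π.
LHS − RHS = 36/π ≠ 0, so the identity fails.
(For a valid weak derivative the identity must hold for EVERY test function, in particular this one. The failure shows v is NOT the weak derivative of u.)
Correct weak derivative would be u'(x) = -2*x.


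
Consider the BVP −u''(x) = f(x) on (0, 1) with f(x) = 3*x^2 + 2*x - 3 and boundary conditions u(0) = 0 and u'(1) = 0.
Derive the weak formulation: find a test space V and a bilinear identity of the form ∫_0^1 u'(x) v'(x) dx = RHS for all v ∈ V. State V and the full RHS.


V = {v ∈ H^1(0, 1) : v(0) = 0} (test functions vanish at x = 0 where u is specified); weak form: ∫_0^1 u'v' dx = ∫_0^1 (3*x^2 + 2*x - 3) v dx for all v ∈ V.

Multiply both sides by a test function v and integrate from 0 to 1:
  ∫_0^1 −u''(x) v(x) dx = ∫_0^1 f(x) v(x) dx.
Integrate the LHS by parts once:
  ∫_0^1 −u'' v dx = −[u'(x) v(x)]_0^1 + ∫_0^1 u'(x) v'(x) dx.
Thus ∫_0^1 u'(x) v'(x) dx = ∫_0^1 f(x) v(x) dx + [u'(x) v(x)]_0^1.
Choose V so that boundary terms are either known or forced to vanish.
Mixed BC: u(0) = 0 (Dirichlet) and u'(1) = 0 (Neumann). Define V = {v ∈ H^1(0, 1) : v(0) = 0}. Then [u' v]_0^1 = u'(1)·v(1) − u'(0)·0 = 0.
Weak formulation: find u (satisfying any essential BC) such that ∫_0^1 u'(x) v'(x) dx = ∫_0^1 f v dx for all v ∈ V (Dirichlet at 0 absorbed into V; the Neumann datum at x = 1 is zero, so no boundary term remains).
Substituting f(x) = 3*x^2 + 2*x - 3, the right-hand side is ∫_0^1 (3*x^2 + 2*x - 3) v dx.


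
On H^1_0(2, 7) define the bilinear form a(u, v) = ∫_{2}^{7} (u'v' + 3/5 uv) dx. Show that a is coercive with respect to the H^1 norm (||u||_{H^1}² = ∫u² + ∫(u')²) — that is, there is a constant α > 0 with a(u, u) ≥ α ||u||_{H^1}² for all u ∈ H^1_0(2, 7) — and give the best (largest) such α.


α = (π^2 + 15)/(π^2 + 25)

Coercivity of a(·,·) on H^1_0(2, 7) means a(u, u) ≥ α ||u||_{H^1}² for every u ∈ H^1_0.
The interval has length L = 5, and Poincaré/coercivity depend only on L. Here a(u, u) = ∫(u')² + (3/5)·∫u².
Here 0 < c = 3/5 < 1. The condition a(u,u) ≥ α||u||_{H^1}² reads (1−α)∫(u')² ≥ (α−c)∫u². Any admissible α is ≤ 1 (rapidly oscillating u have ∫u²/∫(u')² → 0), and α = 1 would force 0 ≥ (1−c)∫u², impossible since c < 1; so 1−α > 0. By the sharp Poincaré inequality on H^1_0 of an interval of length L, ∫(u')² ≥ (π/L)²∫u² with equality for the first sine mode sin(π(x−x₀)/L) (x₀ the left endpoint), so the inequality holds for all u iff (1−α)(π/L)² ≥ α − c, i.e. α ≤ ((π/L)² + c)/((π/L)² + 1) = (1 + c(L/π)²)/(1 + (L/π)²). With (π/L)² = π^2/25 and c = 3/5, the largest admissible constant is α = ((π/L)² + c)/((π/L)² + 1).
Simplifying, α = (π^2 + 15)/(π^2 + 25).


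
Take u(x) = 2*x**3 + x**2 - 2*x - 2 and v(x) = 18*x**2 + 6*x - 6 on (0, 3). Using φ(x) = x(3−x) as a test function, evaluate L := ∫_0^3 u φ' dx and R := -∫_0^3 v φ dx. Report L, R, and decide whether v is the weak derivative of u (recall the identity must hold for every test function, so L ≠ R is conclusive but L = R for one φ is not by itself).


LHS = -387/5, RHS = -1161/5. No, v is not the weak derivative of u.

u(x) = 2*x**3 + x**2 - 2*x - 2, classical derivative u'(x) = 6*x**2 + 2*x - 2.
φ(x) = x(3−x), so φ'(x) = 3 - 2*x.
Note φ(0) = φ(3) = 0, so the boundary term u·φ vanishes.
LHS = ∫_0^3 u(x) φ'(x) dx = ∫_0^3 (-4*x^4 + 4*x^3 + 7*x^2 - 2*x - 6) dx. Term by term:
  ∫_0^3 -4*x^4 dx = -972/5;  ∫_0^3 4*x^3 dx = 81;  ∫_0^3 7*x^2 dx = 63;
  ∫_0^3 -2*x dx = -9;  ∫_0^3 -6 dx = -18.
Sum: -972/5 + 81 + 63 − 9 − 18 = -387/5.
So LHS = -387/5.
∫_0^3 v(x) φ(x) dx = ∫_0^3 (-18*x^4 + 48*x^3 + 24*x^2 - 18*x) dx. Term by term:
  ∫_0^3 -18*x^4 dx = -4374/5;  ∫_0^3 48*x^3 dx = 972;  ∫_0^3 24*x^2 dx = 216;
  ∫_0^3 -18*x dx = -81.
Sum: -4374/5 + 972 + 216 − 81 = 1161/5.
So RHS = -∫_0^3 v(x) φ(x) dx = -1161/5.
LHS − RHS = 774/5 ≠ 0, so the identity fails.
(For a valid weak derivative the identity must hold for EVERY test function, in particular this one. The failure shows v is NOT the weak derivative of u.)
Correct weak derivative would be u'(x) = 6*x**2 + 2*x - 2.


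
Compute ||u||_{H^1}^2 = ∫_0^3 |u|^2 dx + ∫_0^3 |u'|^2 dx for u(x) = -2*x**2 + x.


||u||_{H^1}^2 = 1167/5

The H^1 norm (squared) on an interval (0, L) is
  ||u||_{H^1}^2 = ∫_0^L u(x)^2 dx + ∫_0^L u'(x)^2 dx.
Compute u'(x) = 1 - 4*x.
Then u(x)^2 = 4*x**4 - 4*x**3 + x**2 and u'(x)^2 = 16*x**2 - 8*x + 1.
Integrate each monomial from 0 to 3 using ∫_0^3 c·x^n dx = c·3^(n+1)/(n+1):
  ∫_0^3 u(x)^2 dx = ∫_0^3 (4*x^4 - 4*x^3 + x^2) dx. Term by term:
    ∫_0^3 4*x^4 dx = 972/5;  ∫_0^3 -4*x^3 dx = -81;  ∫_0^3 x^2 dx = 9.
  Sum: 972/5 − 81 + 9 = 612/5.
  ∫_0^3 u'(x)^2 dx = ∫_0^3 (16*x^2 - 8*x + 1) dx. Term by term:
    ∫_0^3 16*x^2 dx = 144;  ∫_0^3 -8*x dx = -36;  ∫_0^3 1 dx = 3.
  Sum: 144 − 36 + 3 = 111.
Adding: ||u||_{H^1}^2 = 612/5 + 111 = 1167/5.


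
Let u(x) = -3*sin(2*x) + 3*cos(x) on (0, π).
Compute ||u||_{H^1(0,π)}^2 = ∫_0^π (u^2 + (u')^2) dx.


||u||_{H^1(0,π)}^2 = -48 + 63*π/2

u'(x) = -3*sin(x) - 6*cos(2*x).
Expand u² and (u')² and integrate term by term on (0, π), using: for integers n ≥ 1, ∫_0^π sin²(nx) dx = ∫_0^π cos²(nx) dx = π/2; for n ≠ n', ∫_0^π sin(nx)sin(n'x) dx = ∫_0^π cos(nx)cos(n'x) dx = 0; and by product-to-sum, ∫_0^π sin(nx)cos(n'x) dx = ½∫_0^π [sin((n+n')x) + sin((n−n')x)] dx, which is 0 when n+n' is even and 2n/(n²−n'²) when n+n' is odd (it need not vanish on (0, π)).
  u² squared terms: (-3)²·∫sin(2x)² dx = 9·π/2 = 9*π/2;  (3)²·∫cos(x)² dx = 9·π/2 = 9*π/2.
  u² cross terms: 2·(-3)·(3)·∫sin(2x)·cos(x) dx = -18·(4/3) = -24.
  So ∫_0^π u² dx = 9*π/2 + 9*π/2 − 24 = -24 + 9*π.
  (u')² squared terms: (-6)²·∫cos(2x)² dx = 36·π/2 = 18*π;  (-3)²·∫sin(x)² dx = 9·π/2 = 9*π/2.
  (u')² cross terms: 2·(-6)·(-3)·∫cos(2x)·sin(x) dx = 36·(-2/3) = -24.
  So ∫_0^π (u')² dx = 18*π + 9*π/2 − 24 = -24 + 45*π/2.
||u||_{H^1}^2 = (-24 + 9*π) + (-24 + 45*π/2) = -48 + 63*π/2.


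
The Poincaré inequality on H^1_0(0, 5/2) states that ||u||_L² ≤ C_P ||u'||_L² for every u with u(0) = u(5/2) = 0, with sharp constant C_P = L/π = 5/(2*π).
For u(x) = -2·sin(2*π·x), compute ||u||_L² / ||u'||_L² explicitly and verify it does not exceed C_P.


||u||_L² / ||u'||_L² = 1/(2*π) < C_P = 5/(2*π).

u(x) = -2·sin(2*π·x), so u'(x) = -4*π*cos(2*π*x).
Writing u(x) = A·sin(kπx/L) with A = -2 and k = 5, use ∫_0^L sin²(kπx/L) dx = L/2 and ∫_0^L cos²(kπx/L) dx = L/2.
u² = 4·sin²(2*π·x) and (u')² = 16*π^2·cos²(2*π·x), and each of sin², cos² integrates to L/2 = 5/4 over (0, 5/2).
∫_0^5/2 u² dx = 5, so ||u||_L² = sqrt(5).
∫_0^5/2 (u')² dx = 20*π^2, so ||u'||_L² = 2*sqrt(5)*π.
Ratio ||u||_L² / ||u'||_L² = 1/(2*π).
Sharp Poincaré constant on H^1_0(0, 5/2) is C_P = L/π = 5/(2*π), achieved by sin(2*π/5·x).
This is the k = 5 harmonic; the ratio L/(kπ) is strictly less than C_P = L/π, consistent with the sharp inequality ||u||_L² ≤ C_P ||u'||_L².


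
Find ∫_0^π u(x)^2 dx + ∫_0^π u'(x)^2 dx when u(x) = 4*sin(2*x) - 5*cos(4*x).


||u||_{H^1(0,π)}^2 = 505*π/2

u'(x) = 20*sin(4*x) + 8*cos(2*x).
Expand u² and (u')² and integrate term by term on (0, π), using: for integers n ≥ 1, ∫_0^π sin²(nx) dx = ∫_0^π cos²(nx) dx = π/2; for n ≠ n', ∫_0^π sin(nx)sin(n'x) dx = ∫_0^π cos(nx)cos(n'x) dx = 0; and by product-to-sum, ∫_0^π sin(nx)cos(n'x) dx = ½∫_0^π [sin((n+n')x) + sin((n−n')x)] dx, which is 0 when n+n' is even and 2n/(n²−n'²) when n+n' is odd (it need not vanish on (0, π)).
  u² squared terms: (-5)²·∫cos(4x)² dx = 25·π/2 = 25*π/2;  (4)²·∫sin(2x)² dx = 16·π/2 = 8*π.
  u² cross terms: 2·(-5)·(4)·∫cos(4x)·sin(2x) dx = -40·(0) = 0.
  So ∫_0^π u² dx = 25*π/2 + 8*π + 0 = 41*π/2.
  (u')² squared terms: (8)²·∫cos(2x)² dx = 64·π/2 = 32*π;  (20)²·∫sin(4x)² dx = 400·π/2 = 200*π.
  (u')² cross terms: 2·(8)·(20)·∫cos(2x)·sin(4x) dx = 320·(0) = 0.
  So ∫_0^π (u')² dx = 32*π + 200*π + 0 = 232*π.
||u||_{H^1}^2 = (41*π/2) + (232*π) = 505*π/2.


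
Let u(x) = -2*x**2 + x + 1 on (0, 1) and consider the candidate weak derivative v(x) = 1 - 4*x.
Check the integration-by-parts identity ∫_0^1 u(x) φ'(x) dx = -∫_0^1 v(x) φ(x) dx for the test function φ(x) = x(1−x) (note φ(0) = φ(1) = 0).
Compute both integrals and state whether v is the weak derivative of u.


LHS = 1/6, RHS = 1/6. Yes, v = u' weakly.

u(x) = -2*x**2 + x + 1, classical derivative u'(x) = 1 - 4*x.
φ(x) = x(1−x), so φ'(x) = 1 - 2*x.
Note φ(0) = φ(1) = 0, so the boundary term u·φ vanishes.
LHS = ∫_0^1 u(x) φ'(x) dx = ∫_0^1 (4*x^3 - 4*x^2 - x + 1) dx. Term by term:
  ∫_0^1 4*x^3 dx = 1;  ∫_0^1 -4*x^2 dx = -4/3;  ∫_0^1 -x dx = -1/2;
  ∫_0^1 1 dx = 1.
Sum: 1 − 4/3 − 1/2 + 1 = 1/6.
So LHS = 1/6.
∫_0^1 v(x) φ(x) dx = ∫_0^1 (4*x^3 - 5*x^2 + x) dx. Term by term:
  ∫_0^1 4*x^3 dx = 1;  ∫_0^1 -5*x^2 dx = -5/3;  ∫_0^1 x dx = 1/2.
Sum: 1 − 5/3 + 1/2 = -1/6.
So RHS = -∫_0^1 v(x) φ(x) dx = 1/6.
LHS = RHS, so the identity holds for this test φ.
Moreover u is smooth here and v(x) = u'(x) = 1 - 4*x pointwise, so the identity holds for every test function. Hence v is the weak derivative of u.


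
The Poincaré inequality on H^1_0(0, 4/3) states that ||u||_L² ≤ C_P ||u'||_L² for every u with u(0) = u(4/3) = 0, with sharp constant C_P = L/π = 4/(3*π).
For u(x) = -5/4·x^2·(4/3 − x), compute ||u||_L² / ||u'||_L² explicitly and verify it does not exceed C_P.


||u||_L² / ||u'||_L² = 2*sqrt(14)/21 < C_P = 4/(3*π).

u(x) = -5/4·x^2·(4/3 − x), so u'(x) = 5*x*(9*x - 8)/12.
u(x) = -5/4·x^2·(4/3 − x) vanishes at x = 0 and x = 4/3, so u ∈ H^1_0(0, 4/3). Differentiate via the product rule and integrate the resulting polynomials term by term.
  ∫_0^4/3 u² dx = ∫_0^4/3 (25*x^6/16 - 25*x^5/6 + 25*x^4/9) dx. Term by term:
    ∫_0^4/3 25*x^6/16 dx = 25600/15309;  ∫_0^4/3 -25*x^5/6 dx = -25600/6561;  ∫_0^4/3 25*x^4/9 dx = 5120/2187.
  Sum: 25600/15309 − 25600/6561 + 5120/2187 = 5120/45927.
  ∫_0^4/3 (u')² dx = ∫_0^4/3 (225*x^4/16 - 25*x^3 + 100*x^2/9) dx. Term by term:
    ∫_0^4/3 225*x^4/16 dx = 320/27;  ∫_0^4/3 -25*x^3 dx = -1600/81;  ∫_0^4/3 100*x^2/9 dx = 6400/729.
  Sum: 320/27 − 1600/81 + 6400/729 = 640/729.
∫_0^4/3 u² dx = 5120/45927, so ||u||_L² = 32*sqrt(35)/567.
∫_0^4/3 (u')² dx = 640/729, so ||u'||_L² = 8*sqrt(10)/27.
Ratio ||u||_L² / ||u'||_L² = 2*sqrt(14)/21.
Sharp Poincaré constant on H^1_0(0, 4/3) is C_P = L/π = 4/(3*π), achieved by sin(3*π/4·x).
A polynomial bump cannot attain the sharp Poincaré constant (only the first sine eigenfunction does), so the ratio is strictly less than C_P, consistent with ||u||_L² ≤ C_P ||u'||_L².


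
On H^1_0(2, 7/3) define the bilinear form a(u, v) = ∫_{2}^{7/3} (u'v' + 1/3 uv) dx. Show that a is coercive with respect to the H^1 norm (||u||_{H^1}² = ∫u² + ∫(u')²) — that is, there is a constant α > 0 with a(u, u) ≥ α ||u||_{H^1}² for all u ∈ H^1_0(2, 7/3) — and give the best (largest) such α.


α = (1 + 27*π^2)/(3*(1 + 9*π^2))

Coercivity of a(·,·) on H^1_0(2, 7/3) means a(u, u) ≥ α ||u||_{H^1}² for every u ∈ H^1_0.
The interval has length L = 1/3, and Poincaré/coercivity depend only on L. Here a(u, u) = ∫(u')² + (1/3)·∫u².
Here 0 < c = 1/3 < 1. The condition a(u,u) ≥ α||u||_{H^1}² reads (1−α)∫(u')² ≥ (α−c)∫u². Any admissible α is ≤ 1 (rapidly oscillating u have ∫u²/∫(u')² → 0), and α = 1 would force 0 ≥ (1−c)∫u², impossible since c < 1; so 1−α > 0. By the sharp Poincaré inequality on H^1_0 of an interval of length L, ∫(u')² ≥ (π/L)²∫u² with equality for the first sine mode sin(π(x−x₀)/L) (x₀ the left endpoint), so the inequality holds for all u iff (1−α)(π/L)² ≥ α − c, i.e. α ≤ ((π/L)² + c)/((π/L)² + 1) = (1 + c(L/π)²)/(1 + (L/π)²). With (π/L)² = 9*π^2 and c = 1/3, the largest admissible constant is α = ((π/L)² + c)/((π/L)² + 1).
Simplifying, α = (1 + 27*π^2)/(3*(1 + 9*π^2)).


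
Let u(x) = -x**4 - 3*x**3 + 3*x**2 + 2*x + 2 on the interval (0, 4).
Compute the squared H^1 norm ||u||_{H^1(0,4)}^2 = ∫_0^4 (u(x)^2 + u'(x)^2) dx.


||u||_{H^1}^2 = 48793952/315

The H^1 norm (squared) on an interval (0, L) is
  ||u||_{H^1}^2 = ∫_0^L u(x)^2 dx + ∫_0^L u'(x)^2 dx.
Compute u'(x) = -4*x**3 - 9*x**2 + 6*x + 2.
Then u(x)^2 = x**8 + 6*x**7 + 3*x**6 - 22*x**5 - 7*x**4 + 16*x**2 + 8*x + 4 and u'(x)^2 = 16*x**6 + 72*x**5 + 33*x**4 - 124*x**3 + 24*x + 4.
Integrate each monomial from 0 to 4 using ∫_0^4 c·x^n dx = c·4^(n+1)/(n+1):
  ∫_0^4 u(x)^2 dx = ∫_0^4 (x^8 + 6*x^7 + 3*x^6 - 22*x^5 - 7*x^4 + 16*x^2 + 8*x + 4) dx. Term by term:
    ∫_0^4 x^8 dx = 262144/9;  ∫_0^4 6*x^7 dx = 49152;  ∫_0^4 3*x^6 dx = 49152/7;
    ∫_0^4 -22*x^5 dx = -45056/3;  ∫_0^4 -7*x^4 dx = -7168/5;  ∫_0^4 16*x^2 dx = 1024/3;
    ∫_0^4 8*x dx = 64;  ∫_0^4 4 dx = 16.
  Sum: 262144/9 + 49152 + 49152/7 − 45056/3 − 7168/5 + 1024/3 + 64 + 16 = 21820016/315.
  ∫_0^4 u'(x)^2 dx = ∫_0^4 (16*x^6 + 72*x^5 + 33*x^4 - 124*x^3 + 24*x + 4) dx. Term by term:
    ∫_0^4 16*x^6 dx = 262144/7;  ∫_0^4 72*x^5 dx = 49152;  ∫_0^4 33*x^4 dx = 33792/5;
    ∫_0^4 -124*x^3 dx = -7936;  ∫_0^4 24*x dx = 192;  ∫_0^4 4 dx = 16.
  Sum: 262144/7 + 49152 + 33792/5 − 7936 + 192 + 16 = 2997104/35.
Adding: ||u||_{H^1}^2 = 21820016/315 + 2997104/35 = 48793952/315.


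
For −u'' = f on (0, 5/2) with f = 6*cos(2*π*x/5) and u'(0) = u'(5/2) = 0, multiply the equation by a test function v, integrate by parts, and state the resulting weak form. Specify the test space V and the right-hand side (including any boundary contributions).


V = H^1(0, 5/2) (no boundary constraint on v; u is determined up to an additive constant); weak form: ∫_0^5/2 u'v' dx = ∫_0^5/2 (6*cos(2*π*x/5)) v dx for all v ∈ V.

Multiply both sides by a test function v and integrate from 0 to 5/2:
  ∫_0^5/2 −u''(x) v(x) dx = ∫_0^5/2 f(x) v(x) dx.
Integrate the LHS by parts once:
  ∫_0^5/2 −u'' v dx = −[u'(x) v(x)]_0^5/2 + ∫_0^5/2 u'(x) v'(x) dx.
Thus ∫_0^5/2 u'(x) v'(x) dx = ∫_0^5/2 f(x) v(x) dx + [u'(x) v(x)]_0^5/2.
Choose V so that boundary terms are either known or forced to vanish.
u has homogeneous Neumann: u'(0) = u'(5/2) = 0. So [u' v]_0^5/2 = 0·v(5/2) − 0·v(0) = 0 for any v; take V = H^1(0, 5/2).
Weak formulation: find u (satisfying any essential BC) such that ∫_0^5/2 u'(x) v'(x) dx = ∫_0^5/2 f v dx for all v ∈ V (homogeneous Neumann, so boundary terms vanish).
Substituting f(x) = 6*cos(2*π*x/5), the right-hand side is ∫_0^5/2 (6*cos(2*π*x/5)) v dx.
Compatibility check (pure Neumann): taking v ≡ 1 ∈ V gives 0 = ∫_0^5/2 f dx + (0) − (0), i.e. ∫_0^5/2 f dx must equal u'(0) − u'(5/2) = 0. Indeed ∫_0^5/2 (6*cos(2*π*x/5)) dx = 0, so the data are compatible. The solution is then unique only up to an additive constant (fix it e.g. by requiring ∫_0^5/2 u dx = 0).


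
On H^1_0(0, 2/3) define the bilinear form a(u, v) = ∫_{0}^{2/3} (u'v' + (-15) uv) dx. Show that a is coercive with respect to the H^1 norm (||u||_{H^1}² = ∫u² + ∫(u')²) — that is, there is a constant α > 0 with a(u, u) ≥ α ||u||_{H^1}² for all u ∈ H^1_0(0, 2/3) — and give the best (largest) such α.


α = 3*(-20 + 3*π^2)/(4 + 9*π^2)

Coercivity of a(·,·) on H^1_0(0, 2/3) means a(u, u) ≥ α ||u||_{H^1}² for every u ∈ H^1_0.
The interval has length L = 2/3, and Poincaré/coercivity depend only on L. Here a(u, u) = ∫(u')² + (-15)·∫u².
Here c = -15 < 0 with |c| < (π/L)² = 9*π^2/4, so coercivity still holds. The condition a(u,u) ≥ α||u||_{H^1}² reads (1−α)∫(u')² ≥ (α−c)∫u². Any admissible α is ≤ 1 (rapidly oscillating u have ∫u²/∫(u')² → 0), and α = 1 would force 0 ≥ (1−c)∫u², impossible since c < 1; so 1−α > 0. By the sharp Poincaré inequality on H^1_0 of an interval of length L, ∫(u')² ≥ (π/L)²∫u² with equality for the first sine mode sin(π(x−x₀)/L) (x₀ the left endpoint), so the inequality holds for all u iff (1−α)(π/L)² ≥ α − c, i.e. α ≤ ((π/L)² + c)/((π/L)² + 1) = (1 + c(L/π)²)/(1 + (L/π)²). (Direct route, valid since c ≤ 0: Poincaré gives c∫u² ≥ c(L/π)²∫(u')², so a(u,u) ≥ (1 + c(L/π)²)∫(u')², while ||u||_{H^1}² ≤ (1 + (L/π)²)∫(u')²; dividing yields the same α.) With (π/L)² = 9*π^2/4 and c = -15, the largest admissible constant is α = ((π/L)² + c)/((π/L)² + 1).
Simplifying, α = 3*(-20 + 3*π^2)/(4 + 9*π^2).


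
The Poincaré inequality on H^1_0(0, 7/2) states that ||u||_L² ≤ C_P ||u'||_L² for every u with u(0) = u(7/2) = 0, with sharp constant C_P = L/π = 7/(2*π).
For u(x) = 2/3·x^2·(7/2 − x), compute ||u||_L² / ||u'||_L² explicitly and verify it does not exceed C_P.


||u||_L² / ||u'||_L² = sqrt(14)/4 < C_P = 7/(2*π).

u(x) = 2/3·x^2·(7/2 − x), so u'(x) = 2*x*(7 - 3*x)/3.
u(x) = 2/3·x^2·(7/2 − x) vanishes at x = 0 and x = 7/2, so u ∈ H^1_0(0, 7/2). Differentiate via the product rule and integrate the resulting polynomials term by term.
  ∫_0^7/2 u² dx = ∫_0^7/2 (4*x^6/9 - 28*x^5/9 + 49*x^4/9) dx. Term by term:
    ∫_0^7/2 4*x^6/9 dx = 117649/288;  ∫_0^7/2 -28*x^5/9 dx = -823543/864;  ∫_0^7/2 49*x^4/9 dx = 823543/1440.
  Sum: 117649/288 − 823543/864 + 823543/1440 = 117649/4320.
  ∫_0^7/2 (u')² dx = ∫_0^7/2 (4*x^4 - 56*x^3/3 + 196*x^2/9) dx. Term by term:
    ∫_0^7/2 4*x^4 dx = 16807/40;  ∫_0^7/2 -56*x^3/3 dx = -16807/24;  ∫_0^7/2 196*x^2/9 dx = 16807/54.
  Sum: 16807/40 − 16807/24 + 16807/54 = 16807/540.
∫_0^7/2 u² dx = 117649/4320, so ||u||_L² = 343*sqrt(30)/360.
∫_0^7/2 (u')² dx = 16807/540, so ||u'||_L² = 49*sqrt(105)/90.
Ratio ||u||_L² / ||u'||_L² = sqrt(14)/4.
Sharp Poincaré constant on H^1_0(0, 7/2) is C_P = L/π = 7/(2*π), achieved by sin(2*π/7·x).
A polynomial bump cannot attain the sharp Poincaré constant (only the first sine eigenfunction does), so the ratio is strictly less than C_P, consistent with ||u||_L² ≤ C_P ||u'||_L².


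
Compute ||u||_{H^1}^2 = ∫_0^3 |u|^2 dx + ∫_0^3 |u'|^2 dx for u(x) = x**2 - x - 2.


||u||_{H^1}^2 = 321/10

The H^1 norm (squared) on an interval (0, L) is
  ||u||_{H^1}^2 = ∫_0^L u(x)^2 dx + ∫_0^L u'(x)^2 dx.
Compute u'(x) = 2*x - 1.
Then u(x)^2 = x**4 - 2*x**3 - 3*x**2 + 4*x + 4 and u'(x)^2 = 4*x**2 - 4*x + 1.
Integrate each monomial from 0 to 3 using ∫_0^3 c·x^n dx = c·3^(n+1)/(n+1):
  ∫_0^3 u(x)^2 dx = ∫_0^3 (x^4 - 2*x^3 - 3*x^2 + 4*x + 4) dx. Term by term:
    ∫_0^3 x^4 dx = 243/5;  ∫_0^3 -2*x^3 dx = -81/2;  ∫_0^3 -3*x^2 dx = -27;
    ∫_0^3 4*x dx = 18;  ∫_0^3 4 dx = 12.
  Sum: 243/5 − 81/2 − 27 + 18 + 12 = 111/10.
  ∫_0^3 u'(x)^2 dx = ∫_0^3 (4*x^2 - 4*x + 1) dx. Term by term:
    ∫_0^3 4*x^2 dx = 36;  ∫_0^3 -4*x dx = -18;  ∫_0^3 1 dx = 3.
  Sum: 36 − 18 + 3 = 21.
Adding: ||u||_{H^1}^2 = 111/10 + 21 = 321/10.


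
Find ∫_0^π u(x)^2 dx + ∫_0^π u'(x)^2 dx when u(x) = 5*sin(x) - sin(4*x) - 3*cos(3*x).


||u||_{H^1(0,π)}^2 = 480/7 + 157*π/2

u'(x) = 9*sin(3*x) + 5*cos(x) - 4*cos(4*x).
Expand u² and (u')² and integrate term by term on (0, π), using: for integers n ≥ 1, ∫_0^π sin²(nx) dx = ∫_0^π cos²(nx) dx = π/2; for n ≠ n', ∫_0^π sin(nx)sin(n'x) dx = ∫_0^π cos(nx)cos(n'x) dx = 0; and by product-to-sum, ∫_0^π sin(nx)cos(n'x) dx = ½∫_0^π [sin((n+n')x) + sin((n−n')x)] dx, which is 0 when n+n' is even and 2n/(n²−n'²) when n+n' is odd (it need not vanish on (0, π)).
  u² squared terms: (-1)²·∫sin(4x)² dx = 1·π/2 = π/2;  (-3)²·∫cos(3x)² dx = 9·π/2 = 9*π/2;  (5)²·∫sin(x)² dx = 25·π/2 = 25*π/2.
  u² cross terms: 2·(-1)·(-3)·∫sin(4x)·cos(3x) dx = 6·(8/7) = 48/7;  2·(-1)·(5)·∫sin(4x)·sin(x) dx = -10·(0) = 0;  2·(-3)·(5)·∫cos(3x)·sin(x) dx = -30·(0) = 0.
  So ∫_0^π u² dx = π/2 + 9*π/2 + 25*π/2 + 48/7 + 0 + 0 = 48/7 + 35*π/2.
  (u')² squared terms: (-4)²·∫cos(4x)² dx = 16·π/2 = 8*π;  (5)²·∫cos(x)² dx = 25·π/2 = 25*π/2;  (9)²·∫sin(3x)² dx = 81·π/2 = 81*π/2.
  (u')² cross terms: 2·(-4)·(5)·∫cos(4x)·cos(x) dx = -40·(0) = 0;  2·(-4)·(9)·∫cos(4x)·sin(3x) dx = -72·(-6/7) = 432/7;  2·(5)·(9)·∫cos(x)·sin(3x) dx = 90·(0) = 0.
  So ∫_0^π (u')² dx = 8*π + 25*π/2 + 81*π/2 + 0 + 432/7 + 0 = 432/7 + 61*π.
||u||_{H^1}^2 = (48/7 + 35*π/2) + (432/7 + 61*π) = 480/7 + 157*π/2.


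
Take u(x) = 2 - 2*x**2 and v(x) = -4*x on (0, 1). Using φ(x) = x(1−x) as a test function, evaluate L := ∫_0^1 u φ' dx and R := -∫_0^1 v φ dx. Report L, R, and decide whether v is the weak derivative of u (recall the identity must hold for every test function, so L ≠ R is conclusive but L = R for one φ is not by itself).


LHS = 1/3, RHS = 1/3. Yes, v = u' weakly.

u(x) = 2 - 2*x**2, classical derivative u'(x) = -4*x.
φ(x) = x(1−x), so φ'(x) = 1 - 2*x.
Note φ(0) = φ(1) = 0, so the boundary term u·φ vanishes.
LHS = ∫_0^1 u(x) φ'(x) dx = ∫_0^1 (4*x^3 - 2*x^2 - 4*x + 2) dx. Term by term:
  ∫_0^1 4*x^3 dx = 1;  ∫_0^1 -2*x^2 dx = -2/3;  ∫_0^1 -4*x dx = -2;
  ∫_0^1 2 dx = 2.
Sum: 1 − 2/3 − 2 + 2 = 1/3.
So LHS = 1/3.
∫_0^1 v(x) φ(x) dx = ∫_0^1 (4*x^3 - 4*x^2) dx. Term by term:
  ∫_0^1 4*x^3 dx = 1;  ∫_0^1 -4*x^2 dx = -4/3.
Sum: 1 − 4/3 = -1/3.
So RHS = -∫_0^1 v(x) φ(x) dx = 1/3.
LHS = RHS, so the identity holds for this test φ.
Moreover u is smooth here and v(x) = u'(x) = -4*x pointwise, so the identity holds for every test function. Hence v is the weak derivative of u.


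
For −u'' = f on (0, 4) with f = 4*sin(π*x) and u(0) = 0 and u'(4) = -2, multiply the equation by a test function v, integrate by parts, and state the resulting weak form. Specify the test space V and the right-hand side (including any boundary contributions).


V = {v ∈ H^1(0, 4) : v(0) = 0} (test functions vanish at x = 0 where u is specified); weak form: ∫_0^4 u'v' dx = ∫_0^4 (4*sin(π*x)) v dx − 2·v(4) for all v ∈ V.

Multiply both sides by a test function v and integrate from 0 to 4:
  ∫_0^4 −u''(x) v(x) dx = ∫_0^4 f(x) v(x) dx.
Integrate the LHS by parts once:
  ∫_0^4 −u'' v dx = −[u'(x) v(x)]_0^4 + ∫_0^4 u'(x) v'(x) dx.
Thus ∫_0^4 u'(x) v'(x) dx = ∫_0^4 f(x) v(x) dx + [u'(x) v(x)]_0^4.
Choose V so that boundary terms are either known or forced to vanish.
Mixed BC: u(0) = 0 (Dirichlet) and u'(4) = -2 (Neumann). Define V = {v ∈ H^1(0, 4) : v(0) = 0}. Then [u' v]_0^4 = u'(4)·v(4) − u'(0)·0 = − 2·v(4).
Weak formulation: find u (satisfying any essential BC) such that ∫_0^4 u'(x) v'(x) dx = ∫_0^4 f v dx − 2·v(4) for all v ∈ V (Dirichlet at 0 absorbed into V; Neumann datum at x = 4 contributes the boundary term).
Substituting f(x) = 4*sin(π*x), the right-hand side is ∫_0^4 (4*sin(π*x)) v dx − 2·v(4).


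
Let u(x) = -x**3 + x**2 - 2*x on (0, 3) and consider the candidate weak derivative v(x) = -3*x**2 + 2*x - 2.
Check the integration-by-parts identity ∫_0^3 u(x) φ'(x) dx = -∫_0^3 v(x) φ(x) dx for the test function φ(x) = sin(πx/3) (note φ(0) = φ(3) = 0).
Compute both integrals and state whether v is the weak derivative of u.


LHS = -324/π^3 + 75/π, RHS = -324/π^3 + 75/π. Yes, v = u' weakly.

u(x) = -x**3 + x**2 - 2*x, classical derivative u'(x) = -3*x**2 + 2*x - 2.
φ(x) = sin(πx/3), so φ'(x) = π*cos(π*x/3)/3.
Note φ(0) = φ(3) = 0, so the boundary term u·φ vanishes.
LHS = ∫_0^3 u(x) φ'(x) dx = ∫_0^3 (-π*x^3*cos(π*x/3)/3 + π*x^2*cos(π*x/3)/3 - 2*π*x*cos(π*x/3)/3) dx. Term by term:
  ∫_0^3 -2*π*x*cos(π*x/3)/3 dx = 12/π;  ∫_0^3 -π*x^3*cos(π*x/3)/3 dx = -324/π^3 + 81/π;  ∫_0^3 π*x^2*cos(π*x/3)/3 dx = -18/π.
Sum: 12/π + -324/π^3 + 81/π − 18/π = -324/π^3 + 75/π.
So LHS = -324/π^3 + 75/π.
∫_0^3 v(x) φ(x) dx = ∫_0^3 (-3*x^2*sin(π*x/3) + 2*x*sin(π*x/3) - 2*sin(π*x/3)) dx. Term by term:
  ∫_0^3 -2*sin(π*x/3) dx = -12/π;  ∫_0^3 -3*x^2*sin(π*x/3) dx = -81/π + 324/π^3;  ∫_0^3 2*x*sin(π*x/3) dx = 18/π.
Sum: -12/π + -81/π + 324/π^3 + 18/π = -75/π + 324/π^3.
So RHS = -∫_0^3 v(x) φ(x) dx = -324/π^3 + 75/π.
LHS = RHS, so the identity holds for this test φ.
Moreover u is smooth here and v(x) = u'(x) = -3*x**2 + 2*x - 2 pointwise, so the identity holds for every test function. Hence v is the weak derivative of u.


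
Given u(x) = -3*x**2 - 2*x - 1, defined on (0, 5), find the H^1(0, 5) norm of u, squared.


||u||_{H^1}^2 = 29375/3

The H^1 norm (squared) on an interval (0, L) is
  ||u||_{H^1}^2 = ∫_0^L u(x)^2 dx + ∫_0^L u'(x)^2 dx.
Compute u'(x) = -6*x - 2.
Then u(x)^2 = 9*x**4 + 12*x**3 + 10*x**2 + 4*x + 1 and u'(x)^2 = 36*x**2 + 24*x + 4.
Integrate each monomial from 0 to 5 using ∫_0^5 c·x^n dx = c·5^(n+1)/(n+1):
  ∫_0^5 u(x)^2 dx = ∫_0^5 (9*x^4 + 12*x^3 + 10*x^2 + 4*x + 1) dx. Term by term:
    ∫_0^5 9*x^4 dx = 5625;  ∫_0^5 12*x^3 dx = 1875;  ∫_0^5 10*x^2 dx = 1250/3;
    ∫_0^5 4*x dx = 50;  ∫_0^5 1 dx = 5.
  Sum: 5625 + 1875 + 1250/3 + 50 + 5 = 23915/3.
  ∫_0^5 u'(x)^2 dx = ∫_0^5 (36*x^2 + 24*x + 4) dx. Term by term:
    ∫_0^5 36*x^2 dx = 1500;  ∫_0^5 24*x dx = 300;  ∫_0^5 4 dx = 20.
  Sum: 1500 + 300 + 20 = 1820.
Adding: ||u||_{H^1}^2 = 23915/3 + 1820 = 29375/3.
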